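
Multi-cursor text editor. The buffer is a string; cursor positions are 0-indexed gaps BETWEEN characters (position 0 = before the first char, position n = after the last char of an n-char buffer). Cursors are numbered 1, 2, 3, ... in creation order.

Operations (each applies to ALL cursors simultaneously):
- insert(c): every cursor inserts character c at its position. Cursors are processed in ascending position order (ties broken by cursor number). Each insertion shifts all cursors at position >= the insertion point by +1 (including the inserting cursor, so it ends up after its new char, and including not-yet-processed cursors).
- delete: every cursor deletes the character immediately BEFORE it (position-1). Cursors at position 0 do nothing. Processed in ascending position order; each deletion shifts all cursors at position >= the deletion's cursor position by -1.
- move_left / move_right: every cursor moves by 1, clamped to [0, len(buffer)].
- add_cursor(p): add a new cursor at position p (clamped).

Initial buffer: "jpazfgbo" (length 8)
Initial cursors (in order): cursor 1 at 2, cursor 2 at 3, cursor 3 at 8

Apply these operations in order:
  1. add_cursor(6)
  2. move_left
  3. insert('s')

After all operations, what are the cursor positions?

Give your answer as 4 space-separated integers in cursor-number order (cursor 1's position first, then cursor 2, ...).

After op 1 (add_cursor(6)): buffer="jpazfgbo" (len 8), cursors c1@2 c2@3 c4@6 c3@8, authorship ........
After op 2 (move_left): buffer="jpazfgbo" (len 8), cursors c1@1 c2@2 c4@5 c3@7, authorship ........
After op 3 (insert('s')): buffer="jspsazfsgbso" (len 12), cursors c1@2 c2@4 c4@8 c3@11, authorship .1.2...4..3.

Answer: 2 4 11 8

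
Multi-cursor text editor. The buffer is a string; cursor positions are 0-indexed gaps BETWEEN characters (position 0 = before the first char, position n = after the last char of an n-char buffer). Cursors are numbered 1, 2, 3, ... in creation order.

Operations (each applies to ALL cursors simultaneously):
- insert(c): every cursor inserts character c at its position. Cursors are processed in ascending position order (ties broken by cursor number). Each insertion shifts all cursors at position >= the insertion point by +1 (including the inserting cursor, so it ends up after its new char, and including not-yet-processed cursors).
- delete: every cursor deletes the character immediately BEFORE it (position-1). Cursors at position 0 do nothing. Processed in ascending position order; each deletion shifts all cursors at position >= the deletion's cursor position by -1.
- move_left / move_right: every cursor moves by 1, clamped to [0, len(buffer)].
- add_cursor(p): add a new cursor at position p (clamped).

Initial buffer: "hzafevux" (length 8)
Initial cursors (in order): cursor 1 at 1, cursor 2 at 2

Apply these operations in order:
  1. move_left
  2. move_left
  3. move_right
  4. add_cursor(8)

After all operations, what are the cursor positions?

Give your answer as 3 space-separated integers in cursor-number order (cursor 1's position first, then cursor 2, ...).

After op 1 (move_left): buffer="hzafevux" (len 8), cursors c1@0 c2@1, authorship ........
After op 2 (move_left): buffer="hzafevux" (len 8), cursors c1@0 c2@0, authorship ........
After op 3 (move_right): buffer="hzafevux" (len 8), cursors c1@1 c2@1, authorship ........
After op 4 (add_cursor(8)): buffer="hzafevux" (len 8), cursors c1@1 c2@1 c3@8, authorship ........

Answer: 1 1 8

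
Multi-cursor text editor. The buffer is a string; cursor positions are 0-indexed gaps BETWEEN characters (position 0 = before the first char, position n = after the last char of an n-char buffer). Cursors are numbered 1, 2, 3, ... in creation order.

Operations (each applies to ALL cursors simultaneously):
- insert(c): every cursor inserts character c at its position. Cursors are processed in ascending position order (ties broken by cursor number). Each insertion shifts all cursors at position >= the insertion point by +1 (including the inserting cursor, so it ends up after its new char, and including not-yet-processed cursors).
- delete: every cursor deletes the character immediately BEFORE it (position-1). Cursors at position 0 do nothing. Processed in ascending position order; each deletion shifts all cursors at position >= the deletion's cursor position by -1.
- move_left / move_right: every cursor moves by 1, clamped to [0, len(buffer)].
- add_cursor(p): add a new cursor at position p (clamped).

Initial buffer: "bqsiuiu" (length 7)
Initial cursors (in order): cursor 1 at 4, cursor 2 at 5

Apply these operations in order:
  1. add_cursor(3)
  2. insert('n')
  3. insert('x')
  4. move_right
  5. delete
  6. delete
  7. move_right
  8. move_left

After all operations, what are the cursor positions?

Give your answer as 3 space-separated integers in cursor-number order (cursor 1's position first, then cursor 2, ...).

Answer: 5 6 4

Derivation:
After op 1 (add_cursor(3)): buffer="bqsiuiu" (len 7), cursors c3@3 c1@4 c2@5, authorship .......
After op 2 (insert('n')): buffer="bqsninuniu" (len 10), cursors c3@4 c1@6 c2@8, authorship ...3.1.2..
After op 3 (insert('x')): buffer="bqsnxinxunxiu" (len 13), cursors c3@5 c1@8 c2@11, authorship ...33.11.22..
After op 4 (move_right): buffer="bqsnxinxunxiu" (len 13), cursors c3@6 c1@9 c2@12, authorship ...33.11.22..
After op 5 (delete): buffer="bqsnxnxnxu" (len 10), cursors c3@5 c1@7 c2@9, authorship ...331122.
After op 6 (delete): buffer="bqsnnnu" (len 7), cursors c3@4 c1@5 c2@6, authorship ...312.
After op 7 (move_right): buffer="bqsnnnu" (len 7), cursors c3@5 c1@6 c2@7, authorship ...312.
After op 8 (move_left): buffer="bqsnnnu" (len 7), cursors c3@4 c1@5 c2@6, authorship ...312.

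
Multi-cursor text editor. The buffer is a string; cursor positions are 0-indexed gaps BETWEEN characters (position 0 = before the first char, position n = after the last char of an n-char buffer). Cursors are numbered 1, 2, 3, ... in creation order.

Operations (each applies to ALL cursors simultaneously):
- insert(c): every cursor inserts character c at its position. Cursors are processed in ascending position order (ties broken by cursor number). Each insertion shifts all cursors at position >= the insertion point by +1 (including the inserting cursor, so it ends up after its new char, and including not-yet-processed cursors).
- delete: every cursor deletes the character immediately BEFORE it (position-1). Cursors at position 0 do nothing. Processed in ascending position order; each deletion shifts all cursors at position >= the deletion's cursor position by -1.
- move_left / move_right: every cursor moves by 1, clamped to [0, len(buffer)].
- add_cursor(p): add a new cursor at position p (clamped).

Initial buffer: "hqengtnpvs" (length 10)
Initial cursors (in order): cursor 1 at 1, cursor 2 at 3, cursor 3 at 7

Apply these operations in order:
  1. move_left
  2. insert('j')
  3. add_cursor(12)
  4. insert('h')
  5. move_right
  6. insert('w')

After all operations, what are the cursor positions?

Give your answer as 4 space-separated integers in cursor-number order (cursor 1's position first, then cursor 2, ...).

Answer: 4 9 16 21

Derivation:
After op 1 (move_left): buffer="hqengtnpvs" (len 10), cursors c1@0 c2@2 c3@6, authorship ..........
After op 2 (insert('j')): buffer="jhqjengtjnpvs" (len 13), cursors c1@1 c2@4 c3@9, authorship 1..2....3....
After op 3 (add_cursor(12)): buffer="jhqjengtjnpvs" (len 13), cursors c1@1 c2@4 c3@9 c4@12, authorship 1..2....3....
After op 4 (insert('h')): buffer="jhhqjhengtjhnpvhs" (len 17), cursors c1@2 c2@6 c3@12 c4@16, authorship 11..22....33...4.
After op 5 (move_right): buffer="jhhqjhengtjhnpvhs" (len 17), cursors c1@3 c2@7 c3@13 c4@17, authorship 11..22....33...4.
After op 6 (insert('w')): buffer="jhhwqjhewngtjhnwpvhsw" (len 21), cursors c1@4 c2@9 c3@16 c4@21, authorship 11.1.22.2...33.3..4.4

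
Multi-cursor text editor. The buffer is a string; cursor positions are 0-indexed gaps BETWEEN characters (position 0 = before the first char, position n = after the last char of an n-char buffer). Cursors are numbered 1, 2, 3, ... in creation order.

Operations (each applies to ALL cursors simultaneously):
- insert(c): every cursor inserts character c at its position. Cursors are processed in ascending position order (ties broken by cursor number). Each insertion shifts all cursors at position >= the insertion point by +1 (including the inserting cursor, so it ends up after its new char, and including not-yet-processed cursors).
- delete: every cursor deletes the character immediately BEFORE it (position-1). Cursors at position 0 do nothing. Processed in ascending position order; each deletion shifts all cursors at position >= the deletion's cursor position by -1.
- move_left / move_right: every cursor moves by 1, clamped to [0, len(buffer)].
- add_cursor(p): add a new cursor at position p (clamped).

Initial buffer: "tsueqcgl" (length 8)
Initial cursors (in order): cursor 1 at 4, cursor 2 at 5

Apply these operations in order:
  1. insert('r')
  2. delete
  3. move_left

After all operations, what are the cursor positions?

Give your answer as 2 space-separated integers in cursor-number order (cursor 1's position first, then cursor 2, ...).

After op 1 (insert('r')): buffer="tsuerqrcgl" (len 10), cursors c1@5 c2@7, authorship ....1.2...
After op 2 (delete): buffer="tsueqcgl" (len 8), cursors c1@4 c2@5, authorship ........
After op 3 (move_left): buffer="tsueqcgl" (len 8), cursors c1@3 c2@4, authorship ........

Answer: 3 4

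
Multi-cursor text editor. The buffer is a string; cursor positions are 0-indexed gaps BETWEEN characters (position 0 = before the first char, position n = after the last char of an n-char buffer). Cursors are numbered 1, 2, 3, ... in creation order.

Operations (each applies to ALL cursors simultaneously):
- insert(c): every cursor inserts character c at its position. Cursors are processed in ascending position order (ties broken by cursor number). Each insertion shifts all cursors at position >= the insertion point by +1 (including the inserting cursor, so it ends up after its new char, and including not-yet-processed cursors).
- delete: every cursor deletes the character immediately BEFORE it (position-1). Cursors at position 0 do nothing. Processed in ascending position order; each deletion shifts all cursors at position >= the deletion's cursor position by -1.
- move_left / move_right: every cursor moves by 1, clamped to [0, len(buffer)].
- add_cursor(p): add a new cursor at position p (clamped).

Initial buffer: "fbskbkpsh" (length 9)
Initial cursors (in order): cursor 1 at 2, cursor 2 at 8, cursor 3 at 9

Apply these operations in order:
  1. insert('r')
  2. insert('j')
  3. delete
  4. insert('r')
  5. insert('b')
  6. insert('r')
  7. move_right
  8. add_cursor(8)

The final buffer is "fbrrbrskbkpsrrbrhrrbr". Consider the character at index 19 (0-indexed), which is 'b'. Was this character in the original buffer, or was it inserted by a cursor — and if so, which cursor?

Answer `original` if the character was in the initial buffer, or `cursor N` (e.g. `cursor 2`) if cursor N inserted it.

After op 1 (insert('r')): buffer="fbrskbkpsrhr" (len 12), cursors c1@3 c2@10 c3@12, authorship ..1......2.3
After op 2 (insert('j')): buffer="fbrjskbkpsrjhrj" (len 15), cursors c1@4 c2@12 c3@15, authorship ..11......22.33
After op 3 (delete): buffer="fbrskbkpsrhr" (len 12), cursors c1@3 c2@10 c3@12, authorship ..1......2.3
After op 4 (insert('r')): buffer="fbrrskbkpsrrhrr" (len 15), cursors c1@4 c2@12 c3@15, authorship ..11......22.33
After op 5 (insert('b')): buffer="fbrrbskbkpsrrbhrrb" (len 18), cursors c1@5 c2@14 c3@18, authorship ..111......222.333
After op 6 (insert('r')): buffer="fbrrbrskbkpsrrbrhrrbr" (len 21), cursors c1@6 c2@16 c3@21, authorship ..1111......2222.3333
After op 7 (move_right): buffer="fbrrbrskbkpsrrbrhrrbr" (len 21), cursors c1@7 c2@17 c3@21, authorship ..1111......2222.3333
After op 8 (add_cursor(8)): buffer="fbrrbrskbkpsrrbrhrrbr" (len 21), cursors c1@7 c4@8 c2@17 c3@21, authorship ..1111......2222.3333
Authorship (.=original, N=cursor N): . . 1 1 1 1 . . . . . . 2 2 2 2 . 3 3 3 3
Index 19: author = 3

Answer: cursor 3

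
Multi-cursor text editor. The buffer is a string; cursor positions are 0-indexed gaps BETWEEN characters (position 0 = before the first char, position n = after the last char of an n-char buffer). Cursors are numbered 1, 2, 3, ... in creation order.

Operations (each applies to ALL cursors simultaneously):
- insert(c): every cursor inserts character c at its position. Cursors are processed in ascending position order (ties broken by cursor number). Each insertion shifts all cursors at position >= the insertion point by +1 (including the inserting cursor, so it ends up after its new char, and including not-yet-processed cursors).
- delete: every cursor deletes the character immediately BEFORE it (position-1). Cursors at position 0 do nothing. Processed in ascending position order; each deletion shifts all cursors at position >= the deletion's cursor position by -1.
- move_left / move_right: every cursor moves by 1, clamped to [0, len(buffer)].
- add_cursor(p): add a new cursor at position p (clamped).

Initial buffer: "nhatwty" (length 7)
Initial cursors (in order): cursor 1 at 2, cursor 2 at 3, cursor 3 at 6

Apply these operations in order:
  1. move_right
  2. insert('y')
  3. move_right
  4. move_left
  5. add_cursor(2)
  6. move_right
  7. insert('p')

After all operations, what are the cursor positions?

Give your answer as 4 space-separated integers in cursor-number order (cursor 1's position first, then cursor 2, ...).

Answer: 7 10 14 4

Derivation:
After op 1 (move_right): buffer="nhatwty" (len 7), cursors c1@3 c2@4 c3@7, authorship .......
After op 2 (insert('y')): buffer="nhaytywtyy" (len 10), cursors c1@4 c2@6 c3@10, authorship ...1.2...3
After op 3 (move_right): buffer="nhaytywtyy" (len 10), cursors c1@5 c2@7 c3@10, authorship ...1.2...3
After op 4 (move_left): buffer="nhaytywtyy" (len 10), cursors c1@4 c2@6 c3@9, authorship ...1.2...3
After op 5 (add_cursor(2)): buffer="nhaytywtyy" (len 10), cursors c4@2 c1@4 c2@6 c3@9, authorship ...1.2...3
After op 6 (move_right): buffer="nhaytywtyy" (len 10), cursors c4@3 c1@5 c2@7 c3@10, authorship ...1.2...3
After op 7 (insert('p')): buffer="nhapytpywptyyp" (len 14), cursors c4@4 c1@7 c2@10 c3@14, authorship ...41.12.2..33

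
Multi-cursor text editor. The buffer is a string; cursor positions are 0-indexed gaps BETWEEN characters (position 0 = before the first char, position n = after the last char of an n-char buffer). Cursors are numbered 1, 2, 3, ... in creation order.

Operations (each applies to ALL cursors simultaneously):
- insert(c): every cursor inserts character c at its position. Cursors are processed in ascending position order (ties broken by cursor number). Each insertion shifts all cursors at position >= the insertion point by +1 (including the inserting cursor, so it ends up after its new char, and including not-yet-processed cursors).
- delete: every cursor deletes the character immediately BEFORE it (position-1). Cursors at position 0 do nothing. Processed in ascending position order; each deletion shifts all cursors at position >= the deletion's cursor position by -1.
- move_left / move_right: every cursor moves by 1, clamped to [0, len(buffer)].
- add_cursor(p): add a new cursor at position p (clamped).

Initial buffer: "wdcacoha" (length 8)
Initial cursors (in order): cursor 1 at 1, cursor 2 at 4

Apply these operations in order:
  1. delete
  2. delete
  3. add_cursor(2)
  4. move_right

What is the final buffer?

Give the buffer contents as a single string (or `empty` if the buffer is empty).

Answer: dcoha

Derivation:
After op 1 (delete): buffer="dccoha" (len 6), cursors c1@0 c2@2, authorship ......
After op 2 (delete): buffer="dcoha" (len 5), cursors c1@0 c2@1, authorship .....
After op 3 (add_cursor(2)): buffer="dcoha" (len 5), cursors c1@0 c2@1 c3@2, authorship .....
After op 4 (move_right): buffer="dcoha" (len 5), cursors c1@1 c2@2 c3@3, authorship .....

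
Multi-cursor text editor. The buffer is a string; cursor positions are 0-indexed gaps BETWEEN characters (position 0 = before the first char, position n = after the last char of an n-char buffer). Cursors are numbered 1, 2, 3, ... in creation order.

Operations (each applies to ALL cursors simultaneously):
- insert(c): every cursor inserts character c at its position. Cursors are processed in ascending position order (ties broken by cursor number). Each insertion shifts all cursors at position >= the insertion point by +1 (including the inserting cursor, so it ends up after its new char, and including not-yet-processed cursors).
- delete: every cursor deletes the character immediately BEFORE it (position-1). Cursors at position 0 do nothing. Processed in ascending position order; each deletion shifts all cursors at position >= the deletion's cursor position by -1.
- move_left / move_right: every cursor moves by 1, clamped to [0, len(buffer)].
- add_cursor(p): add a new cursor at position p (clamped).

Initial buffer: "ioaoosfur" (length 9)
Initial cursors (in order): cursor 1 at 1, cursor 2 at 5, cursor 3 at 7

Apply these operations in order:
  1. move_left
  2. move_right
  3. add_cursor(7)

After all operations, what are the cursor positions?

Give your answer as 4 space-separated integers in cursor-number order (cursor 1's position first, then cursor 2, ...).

After op 1 (move_left): buffer="ioaoosfur" (len 9), cursors c1@0 c2@4 c3@6, authorship .........
After op 2 (move_right): buffer="ioaoosfur" (len 9), cursors c1@1 c2@5 c3@7, authorship .........
After op 3 (add_cursor(7)): buffer="ioaoosfur" (len 9), cursors c1@1 c2@5 c3@7 c4@7, authorship .........

Answer: 1 5 7 7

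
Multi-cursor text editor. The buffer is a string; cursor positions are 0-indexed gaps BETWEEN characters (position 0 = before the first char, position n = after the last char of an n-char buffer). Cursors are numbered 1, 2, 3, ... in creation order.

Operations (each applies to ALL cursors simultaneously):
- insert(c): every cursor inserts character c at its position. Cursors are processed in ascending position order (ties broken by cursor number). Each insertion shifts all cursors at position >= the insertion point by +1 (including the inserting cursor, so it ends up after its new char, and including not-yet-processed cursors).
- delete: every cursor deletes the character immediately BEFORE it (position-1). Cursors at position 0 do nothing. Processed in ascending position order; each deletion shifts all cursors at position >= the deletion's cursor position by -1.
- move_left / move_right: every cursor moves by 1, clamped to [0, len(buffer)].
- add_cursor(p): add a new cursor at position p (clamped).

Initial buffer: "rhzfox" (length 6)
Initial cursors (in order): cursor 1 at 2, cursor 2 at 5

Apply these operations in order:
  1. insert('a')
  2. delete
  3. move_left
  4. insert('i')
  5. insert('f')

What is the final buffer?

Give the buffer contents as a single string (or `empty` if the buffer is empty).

After op 1 (insert('a')): buffer="rhazfoax" (len 8), cursors c1@3 c2@7, authorship ..1...2.
After op 2 (delete): buffer="rhzfox" (len 6), cursors c1@2 c2@5, authorship ......
After op 3 (move_left): buffer="rhzfox" (len 6), cursors c1@1 c2@4, authorship ......
After op 4 (insert('i')): buffer="rihzfiox" (len 8), cursors c1@2 c2@6, authorship .1...2..
After op 5 (insert('f')): buffer="rifhzfifox" (len 10), cursors c1@3 c2@8, authorship .11...22..

Answer: rifhzfifox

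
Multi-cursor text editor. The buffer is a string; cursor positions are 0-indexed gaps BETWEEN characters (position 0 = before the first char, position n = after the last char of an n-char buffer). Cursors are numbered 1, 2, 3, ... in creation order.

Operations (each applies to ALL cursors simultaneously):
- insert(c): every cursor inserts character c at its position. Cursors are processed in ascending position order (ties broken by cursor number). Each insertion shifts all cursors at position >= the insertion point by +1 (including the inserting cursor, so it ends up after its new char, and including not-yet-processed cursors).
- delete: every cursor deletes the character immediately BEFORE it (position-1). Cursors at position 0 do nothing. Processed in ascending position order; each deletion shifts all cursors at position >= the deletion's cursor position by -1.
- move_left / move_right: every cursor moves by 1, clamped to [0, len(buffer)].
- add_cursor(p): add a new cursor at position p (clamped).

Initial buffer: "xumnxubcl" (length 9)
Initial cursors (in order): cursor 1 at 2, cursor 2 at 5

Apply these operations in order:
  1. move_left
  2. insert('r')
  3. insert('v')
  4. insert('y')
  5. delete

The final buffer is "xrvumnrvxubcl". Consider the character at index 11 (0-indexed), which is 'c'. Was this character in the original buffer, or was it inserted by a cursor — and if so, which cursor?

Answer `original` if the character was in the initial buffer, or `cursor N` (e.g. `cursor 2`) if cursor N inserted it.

Answer: original

Derivation:
After op 1 (move_left): buffer="xumnxubcl" (len 9), cursors c1@1 c2@4, authorship .........
After op 2 (insert('r')): buffer="xrumnrxubcl" (len 11), cursors c1@2 c2@6, authorship .1...2.....
After op 3 (insert('v')): buffer="xrvumnrvxubcl" (len 13), cursors c1@3 c2@8, authorship .11...22.....
After op 4 (insert('y')): buffer="xrvyumnrvyxubcl" (len 15), cursors c1@4 c2@10, authorship .111...222.....
After op 5 (delete): buffer="xrvumnrvxubcl" (len 13), cursors c1@3 c2@8, authorship .11...22.....
Authorship (.=original, N=cursor N): . 1 1 . . . 2 2 . . . . .
Index 11: author = original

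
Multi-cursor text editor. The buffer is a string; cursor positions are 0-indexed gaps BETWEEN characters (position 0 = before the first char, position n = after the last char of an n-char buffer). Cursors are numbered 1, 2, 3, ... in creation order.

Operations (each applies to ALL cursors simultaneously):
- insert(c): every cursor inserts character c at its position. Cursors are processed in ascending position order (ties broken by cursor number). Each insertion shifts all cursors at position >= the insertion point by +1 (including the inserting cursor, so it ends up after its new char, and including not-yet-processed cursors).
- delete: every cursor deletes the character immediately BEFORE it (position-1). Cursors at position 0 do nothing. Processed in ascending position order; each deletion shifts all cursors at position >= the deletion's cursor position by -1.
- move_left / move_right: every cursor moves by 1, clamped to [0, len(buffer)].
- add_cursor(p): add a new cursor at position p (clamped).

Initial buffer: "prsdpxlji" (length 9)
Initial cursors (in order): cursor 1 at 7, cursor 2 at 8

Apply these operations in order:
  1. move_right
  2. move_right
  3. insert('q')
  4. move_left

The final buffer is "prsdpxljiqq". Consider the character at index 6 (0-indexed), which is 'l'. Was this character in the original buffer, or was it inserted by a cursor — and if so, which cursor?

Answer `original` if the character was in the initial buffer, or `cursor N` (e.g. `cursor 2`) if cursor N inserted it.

Answer: original

Derivation:
After op 1 (move_right): buffer="prsdpxlji" (len 9), cursors c1@8 c2@9, authorship .........
After op 2 (move_right): buffer="prsdpxlji" (len 9), cursors c1@9 c2@9, authorship .........
After op 3 (insert('q')): buffer="prsdpxljiqq" (len 11), cursors c1@11 c2@11, authorship .........12
After op 4 (move_left): buffer="prsdpxljiqq" (len 11), cursors c1@10 c2@10, authorship .........12
Authorship (.=original, N=cursor N): . . . . . . . . . 1 2
Index 6: author = original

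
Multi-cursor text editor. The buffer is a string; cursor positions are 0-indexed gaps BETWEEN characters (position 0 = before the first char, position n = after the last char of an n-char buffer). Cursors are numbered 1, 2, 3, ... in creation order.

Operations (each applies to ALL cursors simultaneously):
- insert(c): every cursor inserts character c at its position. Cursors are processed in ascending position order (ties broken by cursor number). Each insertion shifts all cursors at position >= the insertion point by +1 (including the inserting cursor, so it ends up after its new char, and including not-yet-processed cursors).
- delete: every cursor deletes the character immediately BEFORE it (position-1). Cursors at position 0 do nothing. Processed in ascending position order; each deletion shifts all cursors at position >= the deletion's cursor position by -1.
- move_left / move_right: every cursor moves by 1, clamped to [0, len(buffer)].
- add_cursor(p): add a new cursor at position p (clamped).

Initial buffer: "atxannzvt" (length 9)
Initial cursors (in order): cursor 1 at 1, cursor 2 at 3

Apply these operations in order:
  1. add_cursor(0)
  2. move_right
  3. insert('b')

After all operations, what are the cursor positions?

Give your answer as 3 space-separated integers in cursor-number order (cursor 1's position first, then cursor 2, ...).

Answer: 4 7 2

Derivation:
After op 1 (add_cursor(0)): buffer="atxannzvt" (len 9), cursors c3@0 c1@1 c2@3, authorship .........
After op 2 (move_right): buffer="atxannzvt" (len 9), cursors c3@1 c1@2 c2@4, authorship .........
After op 3 (insert('b')): buffer="abtbxabnnzvt" (len 12), cursors c3@2 c1@4 c2@7, authorship .3.1..2.....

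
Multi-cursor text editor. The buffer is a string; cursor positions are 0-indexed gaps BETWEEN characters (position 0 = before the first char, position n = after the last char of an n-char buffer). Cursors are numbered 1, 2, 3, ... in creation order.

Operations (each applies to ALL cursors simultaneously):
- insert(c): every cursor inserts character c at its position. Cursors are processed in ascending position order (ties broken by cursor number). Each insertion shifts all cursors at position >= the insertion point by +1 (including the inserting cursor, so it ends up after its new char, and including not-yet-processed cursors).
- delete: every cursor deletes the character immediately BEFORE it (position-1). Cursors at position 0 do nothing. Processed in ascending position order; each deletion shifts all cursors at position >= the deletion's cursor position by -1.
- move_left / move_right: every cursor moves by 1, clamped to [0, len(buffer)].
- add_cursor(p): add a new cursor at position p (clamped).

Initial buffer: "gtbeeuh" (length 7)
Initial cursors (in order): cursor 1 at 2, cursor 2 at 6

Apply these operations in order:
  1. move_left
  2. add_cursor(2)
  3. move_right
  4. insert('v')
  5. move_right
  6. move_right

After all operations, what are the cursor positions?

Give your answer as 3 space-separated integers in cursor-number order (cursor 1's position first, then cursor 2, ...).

Answer: 5 10 7

Derivation:
After op 1 (move_left): buffer="gtbeeuh" (len 7), cursors c1@1 c2@5, authorship .......
After op 2 (add_cursor(2)): buffer="gtbeeuh" (len 7), cursors c1@1 c3@2 c2@5, authorship .......
After op 3 (move_right): buffer="gtbeeuh" (len 7), cursors c1@2 c3@3 c2@6, authorship .......
After op 4 (insert('v')): buffer="gtvbveeuvh" (len 10), cursors c1@3 c3@5 c2@9, authorship ..1.3...2.
After op 5 (move_right): buffer="gtvbveeuvh" (len 10), cursors c1@4 c3@6 c2@10, authorship ..1.3...2.
After op 6 (move_right): buffer="gtvbveeuvh" (len 10), cursors c1@5 c3@7 c2@10, authorship ..1.3...2.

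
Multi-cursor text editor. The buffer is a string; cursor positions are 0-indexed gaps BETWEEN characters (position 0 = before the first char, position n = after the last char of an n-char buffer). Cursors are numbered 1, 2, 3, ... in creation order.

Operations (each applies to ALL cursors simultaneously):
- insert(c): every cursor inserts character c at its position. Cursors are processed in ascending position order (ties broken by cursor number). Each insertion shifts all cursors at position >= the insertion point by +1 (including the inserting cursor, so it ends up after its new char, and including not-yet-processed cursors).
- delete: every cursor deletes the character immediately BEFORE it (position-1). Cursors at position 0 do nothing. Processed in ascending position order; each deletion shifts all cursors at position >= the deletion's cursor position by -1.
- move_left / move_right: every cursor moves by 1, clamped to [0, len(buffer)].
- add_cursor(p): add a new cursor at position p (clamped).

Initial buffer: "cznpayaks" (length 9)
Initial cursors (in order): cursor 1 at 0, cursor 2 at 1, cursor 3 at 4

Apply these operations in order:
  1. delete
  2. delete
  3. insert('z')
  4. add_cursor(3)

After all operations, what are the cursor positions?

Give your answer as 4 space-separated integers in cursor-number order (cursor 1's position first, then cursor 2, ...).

Answer: 2 2 4 3

Derivation:
After op 1 (delete): buffer="znayaks" (len 7), cursors c1@0 c2@0 c3@2, authorship .......
After op 2 (delete): buffer="zayaks" (len 6), cursors c1@0 c2@0 c3@1, authorship ......
After op 3 (insert('z')): buffer="zzzzayaks" (len 9), cursors c1@2 c2@2 c3@4, authorship 12.3.....
After op 4 (add_cursor(3)): buffer="zzzzayaks" (len 9), cursors c1@2 c2@2 c4@3 c3@4, authorship 12.3.....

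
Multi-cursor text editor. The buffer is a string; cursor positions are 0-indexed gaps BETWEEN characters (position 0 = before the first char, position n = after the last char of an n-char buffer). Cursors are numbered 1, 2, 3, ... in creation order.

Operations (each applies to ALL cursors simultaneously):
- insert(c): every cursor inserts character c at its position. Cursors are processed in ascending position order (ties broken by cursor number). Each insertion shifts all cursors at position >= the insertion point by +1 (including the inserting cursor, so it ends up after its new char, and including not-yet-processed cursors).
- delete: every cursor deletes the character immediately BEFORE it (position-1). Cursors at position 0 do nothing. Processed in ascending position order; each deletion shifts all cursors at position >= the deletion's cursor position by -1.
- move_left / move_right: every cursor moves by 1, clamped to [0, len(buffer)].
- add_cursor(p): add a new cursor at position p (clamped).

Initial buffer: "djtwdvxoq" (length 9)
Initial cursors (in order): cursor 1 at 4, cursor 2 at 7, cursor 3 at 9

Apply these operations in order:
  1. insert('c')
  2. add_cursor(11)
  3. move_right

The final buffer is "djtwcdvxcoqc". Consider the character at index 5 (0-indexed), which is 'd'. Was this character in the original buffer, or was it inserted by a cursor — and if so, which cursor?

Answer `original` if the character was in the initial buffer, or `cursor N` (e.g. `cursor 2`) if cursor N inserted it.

After op 1 (insert('c')): buffer="djtwcdvxcoqc" (len 12), cursors c1@5 c2@9 c3@12, authorship ....1...2..3
After op 2 (add_cursor(11)): buffer="djtwcdvxcoqc" (len 12), cursors c1@5 c2@9 c4@11 c3@12, authorship ....1...2..3
After op 3 (move_right): buffer="djtwcdvxcoqc" (len 12), cursors c1@6 c2@10 c3@12 c4@12, authorship ....1...2..3
Authorship (.=original, N=cursor N): . . . . 1 . . . 2 . . 3
Index 5: author = original

Answer: original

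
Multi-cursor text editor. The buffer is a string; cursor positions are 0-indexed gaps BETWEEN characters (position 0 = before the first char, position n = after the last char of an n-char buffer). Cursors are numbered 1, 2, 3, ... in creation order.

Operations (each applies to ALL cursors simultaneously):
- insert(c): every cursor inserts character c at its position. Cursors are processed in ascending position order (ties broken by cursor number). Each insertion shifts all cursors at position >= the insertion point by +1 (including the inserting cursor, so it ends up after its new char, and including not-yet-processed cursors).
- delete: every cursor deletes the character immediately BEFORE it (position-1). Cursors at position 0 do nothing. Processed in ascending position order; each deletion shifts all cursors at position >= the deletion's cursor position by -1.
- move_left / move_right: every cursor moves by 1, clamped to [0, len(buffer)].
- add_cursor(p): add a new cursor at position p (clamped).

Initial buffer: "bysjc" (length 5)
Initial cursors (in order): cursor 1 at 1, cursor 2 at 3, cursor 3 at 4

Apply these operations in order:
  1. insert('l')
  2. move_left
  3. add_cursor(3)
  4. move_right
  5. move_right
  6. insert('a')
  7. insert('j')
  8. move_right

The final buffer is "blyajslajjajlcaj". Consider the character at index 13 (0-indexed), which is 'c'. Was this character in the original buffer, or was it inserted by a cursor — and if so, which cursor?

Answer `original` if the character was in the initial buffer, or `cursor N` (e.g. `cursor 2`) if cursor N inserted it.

Answer: original

Derivation:
After op 1 (insert('l')): buffer="blysljlc" (len 8), cursors c1@2 c2@5 c3@7, authorship .1..2.3.
After op 2 (move_left): buffer="blysljlc" (len 8), cursors c1@1 c2@4 c3@6, authorship .1..2.3.
After op 3 (add_cursor(3)): buffer="blysljlc" (len 8), cursors c1@1 c4@3 c2@4 c3@6, authorship .1..2.3.
After op 4 (move_right): buffer="blysljlc" (len 8), cursors c1@2 c4@4 c2@5 c3@7, authorship .1..2.3.
After op 5 (move_right): buffer="blysljlc" (len 8), cursors c1@3 c4@5 c2@6 c3@8, authorship .1..2.3.
After op 6 (insert('a')): buffer="blyaslajalca" (len 12), cursors c1@4 c4@7 c2@9 c3@12, authorship .1.1.24.23.3
After op 7 (insert('j')): buffer="blyajslajjajlcaj" (len 16), cursors c1@5 c4@9 c2@12 c3@16, authorship .1.11.244.223.33
After op 8 (move_right): buffer="blyajslajjajlcaj" (len 16), cursors c1@6 c4@10 c2@13 c3@16, authorship .1.11.244.223.33
Authorship (.=original, N=cursor N): . 1 . 1 1 . 2 4 4 . 2 2 3 . 3 3
Index 13: author = original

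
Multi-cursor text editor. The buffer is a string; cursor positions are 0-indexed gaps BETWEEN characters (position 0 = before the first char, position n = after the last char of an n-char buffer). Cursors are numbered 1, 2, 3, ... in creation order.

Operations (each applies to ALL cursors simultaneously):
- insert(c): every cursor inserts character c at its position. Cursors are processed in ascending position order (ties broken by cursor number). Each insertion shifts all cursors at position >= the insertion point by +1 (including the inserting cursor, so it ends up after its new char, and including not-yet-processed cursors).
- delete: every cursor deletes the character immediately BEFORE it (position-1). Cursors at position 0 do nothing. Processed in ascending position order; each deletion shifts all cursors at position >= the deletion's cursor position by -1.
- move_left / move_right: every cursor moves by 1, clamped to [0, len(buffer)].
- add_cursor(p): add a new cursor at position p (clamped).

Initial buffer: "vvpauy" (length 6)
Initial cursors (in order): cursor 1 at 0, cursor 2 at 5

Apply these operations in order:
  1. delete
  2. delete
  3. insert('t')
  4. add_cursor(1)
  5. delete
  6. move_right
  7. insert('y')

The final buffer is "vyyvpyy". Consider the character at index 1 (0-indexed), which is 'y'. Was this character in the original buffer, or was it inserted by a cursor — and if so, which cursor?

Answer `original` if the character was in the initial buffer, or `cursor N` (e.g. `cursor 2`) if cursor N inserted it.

After op 1 (delete): buffer="vvpay" (len 5), cursors c1@0 c2@4, authorship .....
After op 2 (delete): buffer="vvpy" (len 4), cursors c1@0 c2@3, authorship ....
After op 3 (insert('t')): buffer="tvvpty" (len 6), cursors c1@1 c2@5, authorship 1...2.
After op 4 (add_cursor(1)): buffer="tvvpty" (len 6), cursors c1@1 c3@1 c2@5, authorship 1...2.
After op 5 (delete): buffer="vvpy" (len 4), cursors c1@0 c3@0 c2@3, authorship ....
After op 6 (move_right): buffer="vvpy" (len 4), cursors c1@1 c3@1 c2@4, authorship ....
After op 7 (insert('y')): buffer="vyyvpyy" (len 7), cursors c1@3 c3@3 c2@7, authorship .13...2
Authorship (.=original, N=cursor N): . 1 3 . . . 2
Index 1: author = 1

Answer: cursor 1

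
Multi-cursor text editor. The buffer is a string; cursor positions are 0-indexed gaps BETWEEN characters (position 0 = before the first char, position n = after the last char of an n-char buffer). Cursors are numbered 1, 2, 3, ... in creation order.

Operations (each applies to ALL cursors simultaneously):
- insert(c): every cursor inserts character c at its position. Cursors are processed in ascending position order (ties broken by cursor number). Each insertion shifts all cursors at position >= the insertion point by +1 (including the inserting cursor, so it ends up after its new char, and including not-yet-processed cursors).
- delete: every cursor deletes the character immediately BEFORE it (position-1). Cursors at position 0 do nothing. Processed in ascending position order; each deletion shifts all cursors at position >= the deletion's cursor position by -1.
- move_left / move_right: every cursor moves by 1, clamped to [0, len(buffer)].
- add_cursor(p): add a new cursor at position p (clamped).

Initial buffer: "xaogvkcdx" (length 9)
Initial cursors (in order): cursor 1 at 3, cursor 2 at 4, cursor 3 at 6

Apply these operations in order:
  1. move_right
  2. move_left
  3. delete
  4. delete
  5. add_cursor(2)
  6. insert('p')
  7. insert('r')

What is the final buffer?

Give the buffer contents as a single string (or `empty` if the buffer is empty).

Answer: ppprrrcdprx

Derivation:
After op 1 (move_right): buffer="xaogvkcdx" (len 9), cursors c1@4 c2@5 c3@7, authorship .........
After op 2 (move_left): buffer="xaogvkcdx" (len 9), cursors c1@3 c2@4 c3@6, authorship .........
After op 3 (delete): buffer="xavcdx" (len 6), cursors c1@2 c2@2 c3@3, authorship ......
After op 4 (delete): buffer="cdx" (len 3), cursors c1@0 c2@0 c3@0, authorship ...
After op 5 (add_cursor(2)): buffer="cdx" (len 3), cursors c1@0 c2@0 c3@0 c4@2, authorship ...
After op 6 (insert('p')): buffer="pppcdpx" (len 7), cursors c1@3 c2@3 c3@3 c4@6, authorship 123..4.
After op 7 (insert('r')): buffer="ppprrrcdprx" (len 11), cursors c1@6 c2@6 c3@6 c4@10, authorship 123123..44.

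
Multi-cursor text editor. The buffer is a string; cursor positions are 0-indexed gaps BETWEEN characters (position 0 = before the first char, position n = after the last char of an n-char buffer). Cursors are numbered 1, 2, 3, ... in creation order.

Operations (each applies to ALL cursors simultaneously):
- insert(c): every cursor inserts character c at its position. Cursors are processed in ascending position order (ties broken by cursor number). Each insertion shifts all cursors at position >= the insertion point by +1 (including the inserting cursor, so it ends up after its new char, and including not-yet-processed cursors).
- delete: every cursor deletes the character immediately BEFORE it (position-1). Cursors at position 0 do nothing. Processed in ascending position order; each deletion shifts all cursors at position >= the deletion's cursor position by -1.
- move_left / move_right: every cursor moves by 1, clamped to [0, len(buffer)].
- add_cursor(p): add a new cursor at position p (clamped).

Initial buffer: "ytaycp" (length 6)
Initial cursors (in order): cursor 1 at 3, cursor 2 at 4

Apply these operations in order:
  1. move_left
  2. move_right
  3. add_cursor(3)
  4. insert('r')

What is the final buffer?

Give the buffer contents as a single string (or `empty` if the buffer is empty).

After op 1 (move_left): buffer="ytaycp" (len 6), cursors c1@2 c2@3, authorship ......
After op 2 (move_right): buffer="ytaycp" (len 6), cursors c1@3 c2@4, authorship ......
After op 3 (add_cursor(3)): buffer="ytaycp" (len 6), cursors c1@3 c3@3 c2@4, authorship ......
After op 4 (insert('r')): buffer="ytarryrcp" (len 9), cursors c1@5 c3@5 c2@7, authorship ...13.2..

Answer: ytarryrcp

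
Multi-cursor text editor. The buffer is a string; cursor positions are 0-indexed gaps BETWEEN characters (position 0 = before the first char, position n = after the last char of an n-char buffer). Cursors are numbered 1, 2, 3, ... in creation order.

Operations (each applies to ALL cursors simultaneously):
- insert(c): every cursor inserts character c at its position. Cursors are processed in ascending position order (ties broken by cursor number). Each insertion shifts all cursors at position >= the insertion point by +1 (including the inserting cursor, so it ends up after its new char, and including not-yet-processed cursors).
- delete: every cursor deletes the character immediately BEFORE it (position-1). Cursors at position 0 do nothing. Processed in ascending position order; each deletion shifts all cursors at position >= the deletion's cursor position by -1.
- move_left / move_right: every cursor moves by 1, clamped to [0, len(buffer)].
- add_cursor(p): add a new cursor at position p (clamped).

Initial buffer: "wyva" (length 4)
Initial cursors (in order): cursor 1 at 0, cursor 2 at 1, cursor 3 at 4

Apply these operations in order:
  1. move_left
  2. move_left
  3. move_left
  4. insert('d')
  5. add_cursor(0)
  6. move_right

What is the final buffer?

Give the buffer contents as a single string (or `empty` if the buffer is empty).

After op 1 (move_left): buffer="wyva" (len 4), cursors c1@0 c2@0 c3@3, authorship ....
After op 2 (move_left): buffer="wyva" (len 4), cursors c1@0 c2@0 c3@2, authorship ....
After op 3 (move_left): buffer="wyva" (len 4), cursors c1@0 c2@0 c3@1, authorship ....
After op 4 (insert('d')): buffer="ddwdyva" (len 7), cursors c1@2 c2@2 c3@4, authorship 12.3...
After op 5 (add_cursor(0)): buffer="ddwdyva" (len 7), cursors c4@0 c1@2 c2@2 c3@4, authorship 12.3...
After op 6 (move_right): buffer="ddwdyva" (len 7), cursors c4@1 c1@3 c2@3 c3@5, authorship 12.3...

Answer: ddwdyva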